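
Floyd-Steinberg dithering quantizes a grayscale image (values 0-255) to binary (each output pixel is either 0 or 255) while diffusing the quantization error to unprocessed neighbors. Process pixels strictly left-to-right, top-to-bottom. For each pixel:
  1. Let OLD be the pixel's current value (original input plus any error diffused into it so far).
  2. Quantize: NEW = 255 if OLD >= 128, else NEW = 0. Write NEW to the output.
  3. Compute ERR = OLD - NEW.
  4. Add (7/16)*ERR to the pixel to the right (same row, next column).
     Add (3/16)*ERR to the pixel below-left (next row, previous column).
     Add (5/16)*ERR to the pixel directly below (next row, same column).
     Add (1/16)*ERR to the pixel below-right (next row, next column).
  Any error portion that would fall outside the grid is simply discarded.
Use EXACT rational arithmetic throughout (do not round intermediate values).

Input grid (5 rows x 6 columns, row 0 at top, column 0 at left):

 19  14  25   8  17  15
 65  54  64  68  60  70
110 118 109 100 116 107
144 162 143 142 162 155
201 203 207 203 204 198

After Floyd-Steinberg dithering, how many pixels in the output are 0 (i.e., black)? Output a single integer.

Answer: 17

Derivation:
(0,0): OLD=19 → NEW=0, ERR=19
(0,1): OLD=357/16 → NEW=0, ERR=357/16
(0,2): OLD=8899/256 → NEW=0, ERR=8899/256
(0,3): OLD=95061/4096 → NEW=0, ERR=95061/4096
(0,4): OLD=1779539/65536 → NEW=0, ERR=1779539/65536
(0,5): OLD=28185413/1048576 → NEW=0, ERR=28185413/1048576
(1,0): OLD=19231/256 → NEW=0, ERR=19231/256
(1,1): OLD=207961/2048 → NEW=0, ERR=207961/2048
(1,2): OLD=8194253/65536 → NEW=0, ERR=8194253/65536
(1,3): OLD=35971145/262144 → NEW=255, ERR=-30875575/262144
(1,4): OLD=393371835/16777216 → NEW=0, ERR=393371835/16777216
(1,5): OLD=24254479789/268435456 → NEW=0, ERR=24254479789/268435456
(2,0): OLD=4997603/32768 → NEW=255, ERR=-3358237/32768
(2,1): OLD=139496305/1048576 → NEW=255, ERR=-127890575/1048576
(2,2): OLD=1324991891/16777216 → NEW=0, ERR=1324991891/16777216
(2,3): OLD=14758074555/134217728 → NEW=0, ERR=14758074555/134217728
(2,4): OLD=777445847473/4294967296 → NEW=255, ERR=-317770813007/4294967296
(2,5): OLD=7169649892583/68719476736 → NEW=0, ERR=7169649892583/68719476736
(3,0): OLD=1494929459/16777216 → NEW=0, ERR=1494929459/16777216
(3,1): OLD=22987681207/134217728 → NEW=255, ERR=-11237839433/134217728
(3,2): OLD=154664595669/1073741824 → NEW=255, ERR=-119139569451/1073741824
(3,3): OLD=8169435165759/68719476736 → NEW=0, ERR=8169435165759/68719476736
(3,4): OLD=119475174334687/549755813888 → NEW=255, ERR=-20712558206753/549755813888
(3,5): OLD=1464517842633393/8796093022208 → NEW=255, ERR=-778485878029647/8796093022208
(4,0): OLD=457727873309/2147483648 → NEW=255, ERR=-89880456931/2147483648
(4,1): OLD=4923350089593/34359738368 → NEW=255, ERR=-3838383194247/34359738368
(4,2): OLD=154491411713435/1099511627776 → NEW=255, ERR=-125884053369445/1099511627776
(4,3): OLD=3097305938332711/17592186044416 → NEW=255, ERR=-1388701502993369/17592186044416
(4,4): OLD=41806435549196183/281474976710656 → NEW=255, ERR=-29969683512021097/281474976710656
(4,5): OLD=546762371348609473/4503599627370496 → NEW=0, ERR=546762371348609473/4503599627370496
Output grid:
  Row 0: ......  (6 black, running=6)
  Row 1: ...#..  (5 black, running=11)
  Row 2: ##..#.  (3 black, running=14)
  Row 3: .##.##  (2 black, running=16)
  Row 4: #####.  (1 black, running=17)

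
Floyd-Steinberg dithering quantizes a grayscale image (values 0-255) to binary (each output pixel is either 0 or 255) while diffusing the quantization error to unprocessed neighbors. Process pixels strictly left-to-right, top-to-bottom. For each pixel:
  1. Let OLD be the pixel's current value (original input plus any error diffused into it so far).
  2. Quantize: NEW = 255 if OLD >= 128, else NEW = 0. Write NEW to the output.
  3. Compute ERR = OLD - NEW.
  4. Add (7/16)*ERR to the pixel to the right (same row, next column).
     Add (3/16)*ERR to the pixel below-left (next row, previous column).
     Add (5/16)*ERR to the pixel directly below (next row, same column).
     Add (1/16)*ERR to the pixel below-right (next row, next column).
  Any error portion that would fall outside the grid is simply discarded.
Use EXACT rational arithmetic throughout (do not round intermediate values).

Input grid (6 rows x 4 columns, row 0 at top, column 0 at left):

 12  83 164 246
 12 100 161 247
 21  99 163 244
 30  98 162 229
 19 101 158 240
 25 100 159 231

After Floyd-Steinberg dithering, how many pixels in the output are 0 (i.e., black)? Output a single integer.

Answer: 12

Derivation:
(0,0): OLD=12 → NEW=0, ERR=12
(0,1): OLD=353/4 → NEW=0, ERR=353/4
(0,2): OLD=12967/64 → NEW=255, ERR=-3353/64
(0,3): OLD=228433/1024 → NEW=255, ERR=-32687/1024
(1,0): OLD=2067/64 → NEW=0, ERR=2067/64
(1,1): OLD=67909/512 → NEW=255, ERR=-62651/512
(1,2): OLD=1484777/16384 → NEW=0, ERR=1484777/16384
(1,3): OLD=71669679/262144 → NEW=255, ERR=4822959/262144
(2,0): OLD=66759/8192 → NEW=0, ERR=66759/8192
(2,1): OLD=21846205/262144 → NEW=0, ERR=21846205/262144
(2,2): OLD=117221089/524288 → NEW=255, ERR=-16472351/524288
(2,3): OLD=2027256349/8388608 → NEW=255, ERR=-111838691/8388608
(3,0): OLD=202049175/4194304 → NEW=0, ERR=202049175/4194304
(3,1): OLD=9377553481/67108864 → NEW=255, ERR=-7735206839/67108864
(3,2): OLD=112165922871/1073741824 → NEW=0, ERR=112165922871/1073741824
(3,3): OLD=4614039366145/17179869184 → NEW=255, ERR=233172724225/17179869184
(4,0): OLD=13359408139/1073741824 → NEW=0, ERR=13359408139/1073741824
(4,1): OLD=799044227425/8589934592 → NEW=0, ERR=799044227425/8589934592
(4,2): OLD=62309907532673/274877906944 → NEW=255, ERR=-7783958738047/274877906944
(4,3): OLD=1048411745691607/4398046511104 → NEW=255, ERR=-73090114639913/4398046511104
(5,0): OLD=6367482844635/137438953472 → NEW=0, ERR=6367482844635/137438953472
(5,1): OLD=636864619592733/4398046511104 → NEW=255, ERR=-484637240738787/4398046511104
(5,2): OLD=230102913767349/2199023255552 → NEW=0, ERR=230102913767349/2199023255552
(5,3): OLD=18986626784774953/70368744177664 → NEW=255, ERR=1042597019470633/70368744177664
Output grid:
  Row 0: ..##  (2 black, running=2)
  Row 1: .#.#  (2 black, running=4)
  Row 2: ..##  (2 black, running=6)
  Row 3: .#.#  (2 black, running=8)
  Row 4: ..##  (2 black, running=10)
  Row 5: .#.#  (2 black, running=12)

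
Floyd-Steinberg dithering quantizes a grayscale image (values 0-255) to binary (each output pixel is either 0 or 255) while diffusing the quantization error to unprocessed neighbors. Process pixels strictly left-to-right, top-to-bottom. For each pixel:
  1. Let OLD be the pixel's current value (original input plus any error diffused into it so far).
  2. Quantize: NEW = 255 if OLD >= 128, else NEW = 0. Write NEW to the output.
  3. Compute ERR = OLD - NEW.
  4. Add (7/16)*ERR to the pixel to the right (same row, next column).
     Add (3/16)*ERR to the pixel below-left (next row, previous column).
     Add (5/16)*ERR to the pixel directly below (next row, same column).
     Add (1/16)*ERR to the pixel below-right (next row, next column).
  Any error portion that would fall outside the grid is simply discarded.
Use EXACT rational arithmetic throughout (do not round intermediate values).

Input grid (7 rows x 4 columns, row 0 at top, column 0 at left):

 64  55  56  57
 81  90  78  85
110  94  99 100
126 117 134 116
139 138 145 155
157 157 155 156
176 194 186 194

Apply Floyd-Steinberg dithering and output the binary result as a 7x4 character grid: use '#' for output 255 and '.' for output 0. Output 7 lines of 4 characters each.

(0,0): OLD=64 → NEW=0, ERR=64
(0,1): OLD=83 → NEW=0, ERR=83
(0,2): OLD=1477/16 → NEW=0, ERR=1477/16
(0,3): OLD=24931/256 → NEW=0, ERR=24931/256
(1,0): OLD=1865/16 → NEW=0, ERR=1865/16
(1,1): OLD=24095/128 → NEW=255, ERR=-8545/128
(1,2): OLD=414059/4096 → NEW=0, ERR=414059/4096
(1,3): OLD=10841565/65536 → NEW=255, ERR=-5870115/65536
(2,0): OLD=274245/2048 → NEW=255, ERR=-247995/2048
(2,1): OLD=3040871/65536 → NEW=0, ERR=3040871/65536
(2,2): OLD=17029307/131072 → NEW=255, ERR=-16394053/131072
(2,3): OLD=49505567/2097152 → NEW=0, ERR=49505567/2097152
(3,0): OLD=101563989/1048576 → NEW=0, ERR=101563989/1048576
(3,1): OLD=2396721163/16777216 → NEW=255, ERR=-1881468917/16777216
(3,2): OLD=14274471349/268435456 → NEW=0, ERR=14274471349/268435456
(3,3): OLD=596246048115/4294967296 → NEW=255, ERR=-498970612365/4294967296
(4,0): OLD=39793240753/268435456 → NEW=255, ERR=-28657800527/268435456
(4,1): OLD=155203582515/2147483648 → NEW=0, ERR=155203582515/2147483648
(4,2): OLD=11300564110003/68719476736 → NEW=255, ERR=-6222902457677/68719476736
(4,3): OLD=90600600777685/1099511627776 → NEW=0, ERR=90600600777685/1099511627776
(5,0): OLD=4713777650241/34359738368 → NEW=255, ERR=-4047955633599/34359738368
(5,1): OLD=114779415584903/1099511627776 → NEW=0, ERR=114779415584903/1099511627776
(5,2): OLD=105739955810793/549755813888 → NEW=255, ERR=-34447776730647/549755813888
(5,3): OLD=2615548713265431/17592186044416 → NEW=255, ERR=-1870458728060649/17592186044416
(6,0): OLD=2792890089196085/17592186044416 → NEW=255, ERR=-1693117352129995/17592186044416
(6,1): OLD=46557137413204739/281474976710656 → NEW=255, ERR=-25218981648012541/281474976710656
(6,2): OLD=512551862167192165/4503599627370496 → NEW=0, ERR=512551862167192165/4503599627370496
(6,3): OLD=14890652919633273795/72057594037927936 → NEW=255, ERR=-3484033560038349885/72057594037927936
Row 0: ....
Row 1: .#.#
Row 2: #.#.
Row 3: .#.#
Row 4: #.#.
Row 5: #.##
Row 6: ##.#

Answer: ....
.#.#
#.#.
.#.#
#.#.
#.##
##.#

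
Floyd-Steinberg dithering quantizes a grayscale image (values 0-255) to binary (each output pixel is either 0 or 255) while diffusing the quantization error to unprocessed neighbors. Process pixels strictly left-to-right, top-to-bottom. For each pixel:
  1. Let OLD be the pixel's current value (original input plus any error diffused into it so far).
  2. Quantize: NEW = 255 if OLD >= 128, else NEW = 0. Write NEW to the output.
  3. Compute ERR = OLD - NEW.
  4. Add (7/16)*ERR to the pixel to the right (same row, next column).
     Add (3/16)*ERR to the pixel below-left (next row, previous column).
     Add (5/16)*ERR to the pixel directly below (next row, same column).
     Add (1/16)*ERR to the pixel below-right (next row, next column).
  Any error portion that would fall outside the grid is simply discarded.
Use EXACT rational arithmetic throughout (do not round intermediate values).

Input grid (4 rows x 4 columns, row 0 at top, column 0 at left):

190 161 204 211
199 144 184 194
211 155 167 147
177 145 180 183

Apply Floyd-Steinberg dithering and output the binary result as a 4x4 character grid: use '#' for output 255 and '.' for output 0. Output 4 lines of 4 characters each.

Answer: ####
#.#.
#.##
##.#

Derivation:
(0,0): OLD=190 → NEW=255, ERR=-65
(0,1): OLD=2121/16 → NEW=255, ERR=-1959/16
(0,2): OLD=38511/256 → NEW=255, ERR=-26769/256
(0,3): OLD=676873/4096 → NEW=255, ERR=-367607/4096
(1,0): OLD=39867/256 → NEW=255, ERR=-25413/256
(1,1): OLD=79133/2048 → NEW=0, ERR=79133/2048
(1,2): OLD=9420641/65536 → NEW=255, ERR=-7291039/65536
(1,3): OLD=116125047/1048576 → NEW=0, ERR=116125047/1048576
(2,0): OLD=6134927/32768 → NEW=255, ERR=-2220913/32768
(2,1): OLD=115718933/1048576 → NEW=0, ERR=115718933/1048576
(2,2): OLD=427179465/2097152 → NEW=255, ERR=-107594295/2097152
(2,3): OLD=5107278661/33554432 → NEW=255, ERR=-3449101499/33554432
(3,0): OLD=2961377951/16777216 → NEW=255, ERR=-1316812129/16777216
(3,1): OLD=35243600321/268435456 → NEW=255, ERR=-33207440959/268435456
(3,2): OLD=418627288639/4294967296 → NEW=0, ERR=418627288639/4294967296
(3,3): OLD=13078277187641/68719476736 → NEW=255, ERR=-4445189380039/68719476736
Row 0: ####
Row 1: #.#.
Row 2: #.##
Row 3: ##.#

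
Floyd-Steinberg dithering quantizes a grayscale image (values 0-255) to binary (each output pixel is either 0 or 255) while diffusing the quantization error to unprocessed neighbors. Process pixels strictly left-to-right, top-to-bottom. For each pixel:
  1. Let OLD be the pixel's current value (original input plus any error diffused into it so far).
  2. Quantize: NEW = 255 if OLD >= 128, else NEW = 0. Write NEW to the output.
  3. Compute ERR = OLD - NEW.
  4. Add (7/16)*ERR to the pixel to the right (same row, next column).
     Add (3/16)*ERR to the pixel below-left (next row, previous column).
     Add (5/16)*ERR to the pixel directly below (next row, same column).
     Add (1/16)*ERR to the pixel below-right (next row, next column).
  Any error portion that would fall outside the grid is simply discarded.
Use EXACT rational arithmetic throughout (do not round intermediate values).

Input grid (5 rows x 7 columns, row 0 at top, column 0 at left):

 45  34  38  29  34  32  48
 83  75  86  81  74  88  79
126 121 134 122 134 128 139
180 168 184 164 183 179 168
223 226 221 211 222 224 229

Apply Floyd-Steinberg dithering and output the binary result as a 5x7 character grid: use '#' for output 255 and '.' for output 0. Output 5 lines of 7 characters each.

(0,0): OLD=45 → NEW=0, ERR=45
(0,1): OLD=859/16 → NEW=0, ERR=859/16
(0,2): OLD=15741/256 → NEW=0, ERR=15741/256
(0,3): OLD=228971/4096 → NEW=0, ERR=228971/4096
(0,4): OLD=3831021/65536 → NEW=0, ERR=3831021/65536
(0,5): OLD=60371579/1048576 → NEW=0, ERR=60371579/1048576
(0,6): OLD=1227907421/16777216 → NEW=0, ERR=1227907421/16777216
(1,0): OLD=27425/256 → NEW=0, ERR=27425/256
(1,1): OLD=313319/2048 → NEW=255, ERR=-208921/2048
(1,2): OLD=4877299/65536 → NEW=0, ERR=4877299/65536
(1,3): OLD=38229047/262144 → NEW=255, ERR=-28617673/262144
(1,4): OLD=986432133/16777216 → NEW=0, ERR=986432133/16777216
(1,5): OLD=20010767509/134217728 → NEW=255, ERR=-14214753131/134217728
(1,6): OLD=126991795227/2147483648 → NEW=0, ERR=126991795227/2147483648
(2,0): OLD=4599005/32768 → NEW=255, ERR=-3756835/32768
(2,1): OLD=62507343/1048576 → NEW=0, ERR=62507343/1048576
(2,2): OLD=2625502637/16777216 → NEW=255, ERR=-1652687443/16777216
(2,3): OLD=8115271557/134217728 → NEW=0, ERR=8115271557/134217728
(2,4): OLD=163365243541/1073741824 → NEW=255, ERR=-110438921579/1073741824
(2,5): OLD=2221960057223/34359738368 → NEW=0, ERR=2221960057223/34359738368
(2,6): OLD=98490145347617/549755813888 → NEW=255, ERR=-41697587193823/549755813888
(3,0): OLD=2606327309/16777216 → NEW=255, ERR=-1671862771/16777216
(3,1): OLD=15756571401/134217728 → NEW=0, ERR=15756571401/134217728
(3,2): OLD=235836123947/1073741824 → NEW=255, ERR=-37968041173/1073741824
(3,3): OLD=609811089789/4294967296 → NEW=255, ERR=-485405570691/4294967296
(3,4): OLD=64495764220429/549755813888 → NEW=0, ERR=64495764220429/549755813888
(3,5): OLD=1011045157833079/4398046511104 → NEW=255, ERR=-110456702498441/4398046511104
(3,6): OLD=9665259503930089/70368744177664 → NEW=255, ERR=-8278770261374231/70368744177664
(4,0): OLD=459284056867/2147483648 → NEW=255, ERR=-88324273373/2147483648
(4,1): OLD=7965749987911/34359738368 → NEW=255, ERR=-795983295929/34359738368
(4,2): OLD=102233213792137/549755813888 → NEW=255, ERR=-37954518749303/549755813888
(4,3): OLD=726841043389619/4398046511104 → NEW=255, ERR=-394660816941901/4398046511104
(4,4): OLD=7305320322891177/35184372088832 → NEW=255, ERR=-1666694559760983/35184372088832
(4,5): OLD=203450466132310953/1125899906842624 → NEW=255, ERR=-83654010112558167/1125899906842624
(4,6): OLD=2849140651133927791/18014398509481984 → NEW=255, ERR=-1744530968783978129/18014398509481984
Row 0: .......
Row 1: .#.#.#.
Row 2: #.#.#.#
Row 3: #.##.##
Row 4: #######

Answer: .......
.#.#.#.
#.#.#.#
#.##.##
#######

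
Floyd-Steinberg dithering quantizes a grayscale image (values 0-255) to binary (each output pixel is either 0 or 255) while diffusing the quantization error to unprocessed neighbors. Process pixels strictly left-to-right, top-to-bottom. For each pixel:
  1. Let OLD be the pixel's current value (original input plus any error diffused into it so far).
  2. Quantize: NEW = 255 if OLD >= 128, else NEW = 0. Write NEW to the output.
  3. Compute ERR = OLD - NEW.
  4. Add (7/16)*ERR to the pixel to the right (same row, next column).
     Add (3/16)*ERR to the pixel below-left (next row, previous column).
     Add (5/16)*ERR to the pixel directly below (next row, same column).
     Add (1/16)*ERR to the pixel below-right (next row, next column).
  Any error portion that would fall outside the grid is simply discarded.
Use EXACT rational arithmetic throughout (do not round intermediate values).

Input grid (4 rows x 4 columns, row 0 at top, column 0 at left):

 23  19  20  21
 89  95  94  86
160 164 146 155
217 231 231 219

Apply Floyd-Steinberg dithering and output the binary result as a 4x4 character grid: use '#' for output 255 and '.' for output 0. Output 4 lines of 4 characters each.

Answer: ....
.#.#
#.#.
####

Derivation:
(0,0): OLD=23 → NEW=0, ERR=23
(0,1): OLD=465/16 → NEW=0, ERR=465/16
(0,2): OLD=8375/256 → NEW=0, ERR=8375/256
(0,3): OLD=144641/4096 → NEW=0, ERR=144641/4096
(1,0): OLD=26019/256 → NEW=0, ERR=26019/256
(1,1): OLD=319733/2048 → NEW=255, ERR=-202507/2048
(1,2): OLD=4548249/65536 → NEW=0, ERR=4548249/65536
(1,3): OLD=135730559/1048576 → NEW=255, ERR=-131656321/1048576
(2,0): OLD=5676119/32768 → NEW=255, ERR=-2679721/32768
(2,1): OLD=122354861/1048576 → NEW=0, ERR=122354861/1048576
(2,2): OLD=396395617/2097152 → NEW=255, ERR=-138378143/2097152
(2,3): OLD=3061270717/33554432 → NEW=0, ERR=3061270717/33554432
(3,0): OLD=3578965095/16777216 → NEW=255, ERR=-699224985/16777216
(3,1): OLD=62209311737/268435456 → NEW=255, ERR=-6241729543/268435456
(3,2): OLD=964676668679/4294967296 → NEW=255, ERR=-130539991801/4294967296
(3,3): OLD=15811600284593/68719476736 → NEW=255, ERR=-1711866283087/68719476736
Row 0: ....
Row 1: .#.#
Row 2: #.#.
Row 3: ####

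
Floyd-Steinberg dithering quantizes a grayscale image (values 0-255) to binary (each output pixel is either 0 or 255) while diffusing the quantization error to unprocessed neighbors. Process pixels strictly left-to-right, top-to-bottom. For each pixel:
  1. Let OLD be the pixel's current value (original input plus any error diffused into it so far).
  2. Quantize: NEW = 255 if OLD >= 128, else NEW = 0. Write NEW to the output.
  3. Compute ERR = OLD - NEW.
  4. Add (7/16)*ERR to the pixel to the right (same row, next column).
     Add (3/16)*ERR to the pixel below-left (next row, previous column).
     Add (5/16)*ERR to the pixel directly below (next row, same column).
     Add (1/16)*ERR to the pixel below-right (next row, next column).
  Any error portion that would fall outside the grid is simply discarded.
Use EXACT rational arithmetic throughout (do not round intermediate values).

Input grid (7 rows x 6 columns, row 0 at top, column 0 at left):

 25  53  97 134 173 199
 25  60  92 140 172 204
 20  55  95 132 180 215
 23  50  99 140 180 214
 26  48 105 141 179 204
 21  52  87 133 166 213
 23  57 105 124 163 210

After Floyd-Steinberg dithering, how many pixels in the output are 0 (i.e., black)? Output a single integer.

Answer: 23

Derivation:
(0,0): OLD=25 → NEW=0, ERR=25
(0,1): OLD=1023/16 → NEW=0, ERR=1023/16
(0,2): OLD=31993/256 → NEW=0, ERR=31993/256
(0,3): OLD=772815/4096 → NEW=255, ERR=-271665/4096
(0,4): OLD=9436073/65536 → NEW=255, ERR=-7275607/65536
(0,5): OLD=157737375/1048576 → NEW=255, ERR=-109649505/1048576
(1,0): OLD=11469/256 → NEW=0, ERR=11469/256
(1,1): OLD=255131/2048 → NEW=0, ERR=255131/2048
(1,2): OLD=11607479/65536 → NEW=255, ERR=-5104201/65536
(1,3): OLD=18925355/262144 → NEW=0, ERR=18925355/262144
(1,4): OLD=2435047777/16777216 → NEW=255, ERR=-1843142303/16777216
(1,5): OLD=31224321111/268435456 → NEW=0, ERR=31224321111/268435456
(2,0): OLD=1879513/32768 → NEW=0, ERR=1879513/32768
(2,1): OLD=112429283/1048576 → NEW=0, ERR=112429283/1048576
(2,2): OLD=2330235753/16777216 → NEW=255, ERR=-1947954327/16777216
(2,3): OLD=10508905569/134217728 → NEW=0, ERR=10508905569/134217728
(2,4): OLD=885819933859/4294967296 → NEW=255, ERR=-209396726621/4294967296
(2,5): OLD=15335011671205/68719476736 → NEW=255, ERR=-2188454896475/68719476736
(3,0): OLD=1023885897/16777216 → NEW=0, ERR=1023885897/16777216
(3,1): OLD=12350882197/134217728 → NEW=0, ERR=12350882197/134217728
(3,2): OLD=133528274191/1073741824 → NEW=0, ERR=133528274191/1073741824
(3,3): OLD=13914076823853/68719476736 → NEW=255, ERR=-3609389743827/68719476736
(3,4): OLD=77354910812557/549755813888 → NEW=255, ERR=-62832821728883/549755813888
(3,5): OLD=1328193177783843/8796093022208 → NEW=255, ERR=-914810542879197/8796093022208
(4,0): OLD=133842657319/2147483648 → NEW=0, ERR=133842657319/2147483648
(4,1): OLD=4506463658619/34359738368 → NEW=255, ERR=-4255269625221/34359738368
(4,2): OLD=94099476357889/1099511627776 → NEW=0, ERR=94099476357889/1099511627776
(4,3): OLD=2610179409660005/17592186044416 → NEW=255, ERR=-1875828031666075/17592186044416
(4,4): OLD=20787106101228725/281474976710656 → NEW=0, ERR=20787106101228725/281474976710656
(4,5): OLD=885703975106322643/4503599627370496 → NEW=255, ERR=-262713929873153837/4503599627370496
(5,0): OLD=9486475801505/549755813888 → NEW=0, ERR=9486475801505/549755813888
(5,1): OLD=717587065116337/17592186044416 → NEW=0, ERR=717587065116337/17592186044416
(5,2): OLD=14616604197580587/140737488355328 → NEW=0, ERR=14616604197580587/140737488355328
(5,3): OLD=739995750924423945/4503599627370496 → NEW=255, ERR=-408422154055052535/4503599627370496
(5,4): OLD=1187152531785373865/9007199254740992 → NEW=255, ERR=-1109683278173579095/9007199254740992
(5,5): OLD=20966800209450027901/144115188075855872 → NEW=255, ERR=-15782572749893219459/144115188075855872
(6,0): OLD=10144521787934899/281474976710656 → NEW=0, ERR=10144521787934899/281474976710656
(6,1): OLD=477680497280823607/4503599627370496 → NEW=0, ERR=477680497280823607/4503599627370496
(6,2): OLD=3051725838266429279/18014398509481984 → NEW=255, ERR=-1541945781651476641/18014398509481984
(6,3): OLD=11991328758399709635/288230376151711744 → NEW=0, ERR=11991328758399709635/288230376151711744
(6,4): OLD=537260343445806861603/4611686018427387904 → NEW=0, ERR=537260343445806861603/4611686018427387904
(6,5): OLD=16162717947628883778581/73786976294838206464 → NEW=255, ERR=-2652961007554858869739/73786976294838206464
Output grid:
  Row 0: ...###  (3 black, running=3)
  Row 1: ..#.#.  (4 black, running=7)
  Row 2: ..#.##  (3 black, running=10)
  Row 3: ...###  (3 black, running=13)
  Row 4: .#.#.#  (3 black, running=16)
  Row 5: ...###  (3 black, running=19)
  Row 6: ..#..#  (4 black, running=23)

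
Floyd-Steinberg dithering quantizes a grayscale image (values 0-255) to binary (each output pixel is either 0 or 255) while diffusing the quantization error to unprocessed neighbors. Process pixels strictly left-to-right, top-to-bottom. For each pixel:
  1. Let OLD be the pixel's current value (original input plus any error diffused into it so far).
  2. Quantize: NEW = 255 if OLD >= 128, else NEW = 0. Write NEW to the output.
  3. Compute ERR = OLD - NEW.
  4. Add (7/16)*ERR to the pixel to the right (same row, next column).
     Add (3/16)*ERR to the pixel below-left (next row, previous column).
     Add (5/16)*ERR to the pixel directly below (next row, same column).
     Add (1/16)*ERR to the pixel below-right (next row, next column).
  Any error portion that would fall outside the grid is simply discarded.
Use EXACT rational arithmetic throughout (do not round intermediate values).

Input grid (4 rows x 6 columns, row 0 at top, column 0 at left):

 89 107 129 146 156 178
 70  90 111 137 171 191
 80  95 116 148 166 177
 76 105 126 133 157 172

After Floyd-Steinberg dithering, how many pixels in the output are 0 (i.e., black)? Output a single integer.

(0,0): OLD=89 → NEW=0, ERR=89
(0,1): OLD=2335/16 → NEW=255, ERR=-1745/16
(0,2): OLD=20809/256 → NEW=0, ERR=20809/256
(0,3): OLD=743679/4096 → NEW=255, ERR=-300801/4096
(0,4): OLD=8118009/65536 → NEW=0, ERR=8118009/65536
(0,5): OLD=243472591/1048576 → NEW=255, ERR=-23914289/1048576
(1,0): OLD=19805/256 → NEW=0, ERR=19805/256
(1,1): OLD=226443/2048 → NEW=0, ERR=226443/2048
(1,2): OLD=10760295/65536 → NEW=255, ERR=-5951385/65536
(1,3): OLD=26903067/262144 → NEW=0, ERR=26903067/262144
(1,4): OLD=4122882609/16777216 → NEW=255, ERR=-155307471/16777216
(1,5): OLD=50349086983/268435456 → NEW=255, ERR=-18101954297/268435456
(2,0): OLD=4092969/32768 → NEW=0, ERR=4092969/32768
(2,1): OLD=180363091/1048576 → NEW=255, ERR=-87023789/1048576
(2,2): OLD=1299655353/16777216 → NEW=0, ERR=1299655353/16777216
(2,3): OLD=27722769713/134217728 → NEW=255, ERR=-6502750927/134217728
(2,4): OLD=582744338195/4294967296 → NEW=255, ERR=-512472322285/4294967296
(2,5): OLD=7088126069941/68719476736 → NEW=0, ERR=7088126069941/68719476736
(3,0): OLD=1668872089/16777216 → NEW=0, ERR=1668872089/16777216
(3,1): OLD=19450245285/134217728 → NEW=255, ERR=-14775275355/134217728
(3,2): OLD=94247464255/1073741824 → NEW=0, ERR=94247464255/1073741824
(3,3): OLD=9533474060221/68719476736 → NEW=255, ERR=-7989992507459/68719476736
(3,4): OLD=46815280980509/549755813888 → NEW=0, ERR=46815280980509/549755813888
(3,5): OLD=2058563552228499/8796093022208 → NEW=255, ERR=-184440168434541/8796093022208
Output grid:
  Row 0: .#.#.#  (3 black, running=3)
  Row 1: ..#.##  (3 black, running=6)
  Row 2: .#.##.  (3 black, running=9)
  Row 3: .#.#.#  (3 black, running=12)

Answer: 12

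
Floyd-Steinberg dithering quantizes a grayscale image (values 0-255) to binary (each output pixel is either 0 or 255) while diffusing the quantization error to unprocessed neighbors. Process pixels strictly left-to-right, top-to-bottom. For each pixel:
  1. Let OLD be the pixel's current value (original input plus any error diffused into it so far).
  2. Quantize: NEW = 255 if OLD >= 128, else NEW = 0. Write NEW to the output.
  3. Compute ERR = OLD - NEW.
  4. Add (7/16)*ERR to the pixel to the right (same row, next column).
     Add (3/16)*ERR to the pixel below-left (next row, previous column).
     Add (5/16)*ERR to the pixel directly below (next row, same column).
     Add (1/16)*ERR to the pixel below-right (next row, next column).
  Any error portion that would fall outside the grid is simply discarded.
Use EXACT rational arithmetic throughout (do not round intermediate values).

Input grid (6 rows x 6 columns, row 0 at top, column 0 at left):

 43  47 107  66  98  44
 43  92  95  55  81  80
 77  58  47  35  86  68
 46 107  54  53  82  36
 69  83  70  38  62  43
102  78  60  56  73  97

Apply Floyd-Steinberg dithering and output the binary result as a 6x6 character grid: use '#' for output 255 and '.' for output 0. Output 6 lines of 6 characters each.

(0,0): OLD=43 → NEW=0, ERR=43
(0,1): OLD=1053/16 → NEW=0, ERR=1053/16
(0,2): OLD=34763/256 → NEW=255, ERR=-30517/256
(0,3): OLD=56717/4096 → NEW=0, ERR=56717/4096
(0,4): OLD=6819547/65536 → NEW=0, ERR=6819547/65536
(0,5): OLD=93874173/1048576 → NEW=0, ERR=93874173/1048576
(1,0): OLD=17607/256 → NEW=0, ERR=17607/256
(1,1): OLD=251889/2048 → NEW=0, ERR=251889/2048
(1,2): OLD=7750725/65536 → NEW=0, ERR=7750725/65536
(1,3): OLD=32277601/262144 → NEW=0, ERR=32277601/262144
(1,4): OLD=3104433155/16777216 → NEW=255, ERR=-1173756925/16777216
(1,5): OLD=22514275877/268435456 → NEW=0, ERR=22514275877/268435456
(2,0): OLD=3983083/32768 → NEW=0, ERR=3983083/32768
(2,1): OLD=184642377/1048576 → NEW=255, ERR=-82744503/1048576
(2,2): OLD=1345674011/16777216 → NEW=0, ERR=1345674011/16777216
(2,3): OLD=13803353091/134217728 → NEW=0, ERR=13803353091/134217728
(2,4): OLD=569308667785/4294967296 → NEW=255, ERR=-525907992695/4294967296
(2,5): OLD=2492228766543/68719476736 → NEW=0, ERR=2492228766543/68719476736
(3,0): OLD=1160811707/16777216 → NEW=0, ERR=1160811707/16777216
(3,1): OLD=18152538015/134217728 → NEW=255, ERR=-16072982625/134217728
(3,2): OLD=44049480973/1073741824 → NEW=0, ERR=44049480973/1073741824
(3,3): OLD=5850822797543/68719476736 → NEW=0, ERR=5850822797543/68719476736
(3,4): OLD=51793538363527/549755813888 → NEW=0, ERR=51793538363527/549755813888
(3,5): OLD=711587044940937/8796093022208 → NEW=0, ERR=711587044940937/8796093022208
(4,0): OLD=146389892117/2147483648 → NEW=0, ERR=146389892117/2147483648
(4,1): OLD=3003629703697/34359738368 → NEW=0, ERR=3003629703697/34359738368
(4,2): OLD=142435564996067/1099511627776 → NEW=255, ERR=-137939900086813/1099511627776
(4,3): OLD=526857491581071/17592186044416 → NEW=0, ERR=526857491581071/17592186044416
(4,4): OLD=35193750041109119/281474976710656 → NEW=0, ERR=35193750041109119/281474976710656
(4,5): OLD=580383253097370905/4503599627370496 → NEW=255, ERR=-568034651882105575/4503599627370496
(5,0): OLD=76797173497027/549755813888 → NEW=255, ERR=-63390559044413/549755813888
(5,1): OLD=626435361937651/17592186044416 → NEW=0, ERR=626435361937651/17592186044416
(5,2): OLD=6678392506146977/140737488355328 → NEW=0, ERR=6678392506146977/140737488355328
(5,3): OLD=458116309246394363/4503599627370496 → NEW=0, ERR=458116309246394363/4503599627370496
(5,4): OLD=1214161261872583355/9007199254740992 → NEW=255, ERR=-1082674548086369605/9007199254740992
(5,5): OLD=1846304889247868407/144115188075855872 → NEW=0, ERR=1846304889247868407/144115188075855872
Row 0: ..#...
Row 1: ....#.
Row 2: .#..#.
Row 3: .#....
Row 4: ..#..#
Row 5: #...#.

Answer: ..#...
....#.
.#..#.
.#....
..#..#
#...#.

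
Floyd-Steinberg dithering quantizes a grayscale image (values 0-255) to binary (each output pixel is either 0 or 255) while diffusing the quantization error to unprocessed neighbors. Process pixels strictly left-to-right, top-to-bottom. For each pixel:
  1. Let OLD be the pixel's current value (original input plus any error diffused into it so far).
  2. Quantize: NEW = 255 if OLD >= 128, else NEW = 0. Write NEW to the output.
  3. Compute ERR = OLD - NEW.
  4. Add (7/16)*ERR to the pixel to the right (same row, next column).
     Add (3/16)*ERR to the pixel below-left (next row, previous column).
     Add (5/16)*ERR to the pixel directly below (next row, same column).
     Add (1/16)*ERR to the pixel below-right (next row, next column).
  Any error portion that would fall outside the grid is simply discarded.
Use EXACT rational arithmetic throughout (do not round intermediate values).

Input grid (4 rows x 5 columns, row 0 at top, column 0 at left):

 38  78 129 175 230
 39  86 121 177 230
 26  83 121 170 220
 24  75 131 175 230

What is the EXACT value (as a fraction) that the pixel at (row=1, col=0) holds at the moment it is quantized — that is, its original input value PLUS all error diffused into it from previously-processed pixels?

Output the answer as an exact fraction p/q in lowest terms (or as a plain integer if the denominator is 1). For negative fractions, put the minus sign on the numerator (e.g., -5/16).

(0,0): OLD=38 → NEW=0, ERR=38
(0,1): OLD=757/8 → NEW=0, ERR=757/8
(0,2): OLD=21811/128 → NEW=255, ERR=-10829/128
(0,3): OLD=282597/2048 → NEW=255, ERR=-239643/2048
(0,4): OLD=5859139/32768 → NEW=255, ERR=-2496701/32768
(1,0): OLD=8783/128 → NEW=0, ERR=8783/128
Target (1,0): original=39, with diffused error = 8783/128

Answer: 8783/128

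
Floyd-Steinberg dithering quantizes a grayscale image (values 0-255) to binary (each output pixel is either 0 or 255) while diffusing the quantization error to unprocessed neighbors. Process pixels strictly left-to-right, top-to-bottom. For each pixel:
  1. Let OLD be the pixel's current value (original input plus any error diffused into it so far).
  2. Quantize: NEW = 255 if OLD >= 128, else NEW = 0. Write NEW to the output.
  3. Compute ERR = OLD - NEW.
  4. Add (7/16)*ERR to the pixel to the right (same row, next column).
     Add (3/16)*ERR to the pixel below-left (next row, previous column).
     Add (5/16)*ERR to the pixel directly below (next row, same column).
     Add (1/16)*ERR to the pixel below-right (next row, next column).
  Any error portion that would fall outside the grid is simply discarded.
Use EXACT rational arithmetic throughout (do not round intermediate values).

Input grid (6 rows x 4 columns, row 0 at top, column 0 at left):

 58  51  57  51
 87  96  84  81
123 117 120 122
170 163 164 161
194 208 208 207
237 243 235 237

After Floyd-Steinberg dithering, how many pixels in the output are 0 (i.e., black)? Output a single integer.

Answer: 9

Derivation:
(0,0): OLD=58 → NEW=0, ERR=58
(0,1): OLD=611/8 → NEW=0, ERR=611/8
(0,2): OLD=11573/128 → NEW=0, ERR=11573/128
(0,3): OLD=185459/2048 → NEW=0, ERR=185459/2048
(1,0): OLD=15289/128 → NEW=0, ERR=15289/128
(1,1): OLD=197327/1024 → NEW=255, ERR=-63793/1024
(1,2): OLD=3498043/32768 → NEW=0, ERR=3498043/32768
(1,3): OLD=84753037/524288 → NEW=255, ERR=-48940403/524288
(2,0): OLD=2435413/16384 → NEW=255, ERR=-1742507/16384
(2,1): OLD=41147831/524288 → NEW=0, ERR=41147831/524288
(2,2): OLD=174378499/1048576 → NEW=255, ERR=-93008381/1048576
(2,3): OLD=1018295031/16777216 → NEW=0, ERR=1018295031/16777216
(3,0): OLD=1270705733/8388608 → NEW=255, ERR=-868389307/8388608
(3,1): OLD=15966226267/134217728 → NEW=0, ERR=15966226267/134217728
(3,2): OLD=439398463781/2147483648 → NEW=255, ERR=-108209866459/2147483648
(3,3): OLD=5235676467587/34359738368 → NEW=255, ERR=-3526056816253/34359738368
(4,0): OLD=395039361953/2147483648 → NEW=255, ERR=-152568968287/2147483648
(4,1): OLD=3404601820963/17179869184 → NEW=255, ERR=-976264820957/17179869184
(4,2): OLD=85533895954179/549755813888 → NEW=255, ERR=-54653836587261/549755813888
(4,3): OLD=1128428128372485/8796093022208 → NEW=255, ERR=-1114575592290555/8796093022208
(5,0): OLD=56114510751377/274877906944 → NEW=255, ERR=-13979355519343/274877906944
(5,1): OLD=1582518090129367/8796093022208 → NEW=255, ERR=-660485630533673/8796093022208
(5,2): OLD=632313408049495/4398046511104 → NEW=255, ERR=-489188452282025/4398046511104
(5,3): OLD=20058807061415435/140737488355328 → NEW=255, ERR=-15829252469193205/140737488355328
Output grid:
  Row 0: ....  (4 black, running=4)
  Row 1: .#.#  (2 black, running=6)
  Row 2: #.#.  (2 black, running=8)
  Row 3: #.##  (1 black, running=9)
  Row 4: ####  (0 black, running=9)
  Row 5: ####  (0 black, running=9)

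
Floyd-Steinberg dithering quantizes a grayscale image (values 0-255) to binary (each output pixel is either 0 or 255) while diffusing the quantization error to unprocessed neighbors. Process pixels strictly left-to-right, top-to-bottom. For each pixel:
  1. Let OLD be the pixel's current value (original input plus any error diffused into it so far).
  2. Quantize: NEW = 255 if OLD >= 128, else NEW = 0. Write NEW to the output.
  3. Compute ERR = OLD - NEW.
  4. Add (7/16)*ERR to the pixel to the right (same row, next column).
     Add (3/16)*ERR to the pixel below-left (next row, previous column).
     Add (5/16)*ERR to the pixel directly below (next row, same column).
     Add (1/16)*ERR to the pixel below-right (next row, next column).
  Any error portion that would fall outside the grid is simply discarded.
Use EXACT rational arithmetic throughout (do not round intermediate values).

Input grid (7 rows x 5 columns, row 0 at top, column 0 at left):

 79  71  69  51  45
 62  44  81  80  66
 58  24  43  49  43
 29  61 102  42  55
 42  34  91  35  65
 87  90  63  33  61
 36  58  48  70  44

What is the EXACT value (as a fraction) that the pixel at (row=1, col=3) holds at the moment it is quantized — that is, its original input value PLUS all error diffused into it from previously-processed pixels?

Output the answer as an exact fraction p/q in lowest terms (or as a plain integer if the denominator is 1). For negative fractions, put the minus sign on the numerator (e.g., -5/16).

Answer: 46648845/262144

Derivation:
(0,0): OLD=79 → NEW=0, ERR=79
(0,1): OLD=1689/16 → NEW=0, ERR=1689/16
(0,2): OLD=29487/256 → NEW=0, ERR=29487/256
(0,3): OLD=415305/4096 → NEW=0, ERR=415305/4096
(0,4): OLD=5856255/65536 → NEW=0, ERR=5856255/65536
(1,0): OLD=27259/256 → NEW=0, ERR=27259/256
(1,1): OLD=307421/2048 → NEW=255, ERR=-214819/2048
(1,2): OLD=6338209/65536 → NEW=0, ERR=6338209/65536
(1,3): OLD=46648845/262144 → NEW=255, ERR=-20197875/262144
Target (1,3): original=80, with diffused error = 46648845/262144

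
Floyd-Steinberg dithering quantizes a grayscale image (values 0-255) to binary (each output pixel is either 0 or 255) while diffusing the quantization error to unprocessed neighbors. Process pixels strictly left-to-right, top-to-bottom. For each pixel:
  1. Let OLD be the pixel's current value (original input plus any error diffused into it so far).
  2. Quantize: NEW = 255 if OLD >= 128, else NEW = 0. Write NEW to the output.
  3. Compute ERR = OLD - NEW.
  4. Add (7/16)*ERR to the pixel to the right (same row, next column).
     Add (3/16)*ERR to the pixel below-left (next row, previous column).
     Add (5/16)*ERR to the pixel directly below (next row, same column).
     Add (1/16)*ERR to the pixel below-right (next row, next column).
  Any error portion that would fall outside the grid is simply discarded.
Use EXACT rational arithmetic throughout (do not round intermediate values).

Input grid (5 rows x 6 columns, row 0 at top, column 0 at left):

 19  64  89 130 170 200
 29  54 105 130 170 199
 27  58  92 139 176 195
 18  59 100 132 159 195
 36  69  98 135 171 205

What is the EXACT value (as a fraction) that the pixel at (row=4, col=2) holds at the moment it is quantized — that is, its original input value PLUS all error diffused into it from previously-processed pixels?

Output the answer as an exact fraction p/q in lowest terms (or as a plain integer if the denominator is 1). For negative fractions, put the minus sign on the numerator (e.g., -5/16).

Answer: 145481569157755/1099511627776

Derivation:
(0,0): OLD=19 → NEW=0, ERR=19
(0,1): OLD=1157/16 → NEW=0, ERR=1157/16
(0,2): OLD=30883/256 → NEW=0, ERR=30883/256
(0,3): OLD=748661/4096 → NEW=255, ERR=-295819/4096
(0,4): OLD=9070387/65536 → NEW=255, ERR=-7641293/65536
(0,5): OLD=156226149/1048576 → NEW=255, ERR=-111160731/1048576
(1,0): OLD=12415/256 → NEW=0, ERR=12415/256
(1,1): OLD=249081/2048 → NEW=0, ERR=249081/2048
(1,2): OLD=12247789/65536 → NEW=255, ERR=-4463891/65536
(1,3): OLD=16596073/262144 → NEW=0, ERR=16596073/262144
(1,4): OLD=2296301467/16777216 → NEW=255, ERR=-1981888613/16777216
(1,5): OLD=28696405965/268435456 → NEW=0, ERR=28696405965/268435456
(2,0): OLD=2128579/32768 → NEW=0, ERR=2128579/32768
(2,1): OLD=120257041/1048576 → NEW=0, ERR=120257041/1048576
(2,2): OLD=2354874227/16777216 → NEW=255, ERR=-1923315853/16777216
(2,3): OLD=11035819419/134217728 → NEW=0, ERR=11035819419/134217728
(2,4): OLD=854948223569/4294967296 → NEW=255, ERR=-240268436911/4294967296
(2,5): OLD=13506767897415/68719476736 → NEW=255, ERR=-4016698670265/68719476736
(3,0): OLD=1003333651/16777216 → NEW=0, ERR=1003333651/16777216
(3,1): OLD=13900737815/134217728 → NEW=0, ERR=13900737815/134217728
(3,2): OLD=141810627445/1073741824 → NEW=255, ERR=-131993537675/1073741824
(3,3): OLD=5927708812191/68719476736 → NEW=0, ERR=5927708812191/68719476736
(3,4): OLD=95347539540287/549755813888 → NEW=255, ERR=-44840193001153/549755813888
(3,5): OLD=1209934481587281/8796093022208 → NEW=255, ERR=-1033069239075759/8796093022208
(4,0): OLD=159144970813/2147483648 → NEW=0, ERR=159144970813/2147483648
(4,1): OLD=3933361249561/34359738368 → NEW=0, ERR=3933361249561/34359738368
(4,2): OLD=145481569157755/1099511627776 → NEW=255, ERR=-134893895925125/1099511627776
Target (4,2): original=98, with diffused error = 145481569157755/1099511627776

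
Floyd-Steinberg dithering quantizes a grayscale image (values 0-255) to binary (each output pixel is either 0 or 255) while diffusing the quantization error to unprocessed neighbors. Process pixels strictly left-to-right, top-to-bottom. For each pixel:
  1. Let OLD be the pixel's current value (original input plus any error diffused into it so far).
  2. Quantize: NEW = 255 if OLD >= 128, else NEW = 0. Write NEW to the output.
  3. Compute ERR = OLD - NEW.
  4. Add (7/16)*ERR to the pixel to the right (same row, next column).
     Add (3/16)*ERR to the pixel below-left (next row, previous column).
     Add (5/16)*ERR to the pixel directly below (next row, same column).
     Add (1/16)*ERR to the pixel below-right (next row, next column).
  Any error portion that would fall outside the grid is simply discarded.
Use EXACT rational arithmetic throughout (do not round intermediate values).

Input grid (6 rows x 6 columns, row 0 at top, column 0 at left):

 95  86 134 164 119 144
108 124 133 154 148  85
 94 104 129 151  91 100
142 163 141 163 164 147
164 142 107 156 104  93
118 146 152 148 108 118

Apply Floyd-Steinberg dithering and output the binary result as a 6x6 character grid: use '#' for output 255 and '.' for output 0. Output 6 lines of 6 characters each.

(0,0): OLD=95 → NEW=0, ERR=95
(0,1): OLD=2041/16 → NEW=0, ERR=2041/16
(0,2): OLD=48591/256 → NEW=255, ERR=-16689/256
(0,3): OLD=554921/4096 → NEW=255, ERR=-489559/4096
(0,4): OLD=4371871/65536 → NEW=0, ERR=4371871/65536
(0,5): OLD=181598041/1048576 → NEW=255, ERR=-85788839/1048576
(1,0): OLD=41371/256 → NEW=255, ERR=-23909/256
(1,1): OLD=239037/2048 → NEW=0, ERR=239037/2048
(1,2): OLD=9781505/65536 → NEW=255, ERR=-6930175/65536
(1,3): OLD=20661997/262144 → NEW=0, ERR=20661997/262144
(1,4): OLD=3028619943/16777216 → NEW=255, ERR=-1249570137/16777216
(1,5): OLD=8326114657/268435456 → NEW=0, ERR=8326114657/268435456
(2,0): OLD=2840943/32768 → NEW=0, ERR=2840943/32768
(2,1): OLD=160159797/1048576 → NEW=255, ERR=-107227083/1048576
(2,2): OLD=1229588191/16777216 → NEW=0, ERR=1229588191/16777216
(2,3): OLD=25114937511/134217728 → NEW=255, ERR=-9110583129/134217728
(2,4): OLD=209464478069/4294967296 → NEW=0, ERR=209464478069/4294967296
(2,5): OLD=8684398237571/68719476736 → NEW=0, ERR=8684398237571/68719476736
(3,0): OLD=2515234303/16777216 → NEW=255, ERR=-1762955777/16777216
(3,1): OLD=13989724819/134217728 → NEW=0, ERR=13989724819/134217728
(3,2): OLD=204424989865/1073741824 → NEW=255, ERR=-69379175255/1073741824
(3,3): OLD=8744132511291/68719476736 → NEW=0, ERR=8744132511291/68719476736
(3,4): OLD=139837284465243/549755813888 → NEW=255, ERR=-350448076197/549755813888
(3,5): OLD=1664759920426869/8796093022208 → NEW=255, ERR=-578243800236171/8796093022208
(4,0): OLD=323638261649/2147483648 → NEW=255, ERR=-223970068591/2147483648
(4,1): OLD=3788536962653/34359738368 → NEW=0, ERR=3788536962653/34359738368
(4,2): OLD=181881062208775/1099511627776 → NEW=255, ERR=-98494402874105/1099511627776
(4,3): OLD=2681303839795139/17592186044416 → NEW=255, ERR=-1804703601530941/17592186044416
(4,4): OLD=15353435796473587/281474976710656 → NEW=0, ERR=15353435796473587/281474976710656
(4,5): OLD=433610378467971013/4503599627370496 → NEW=0, ERR=433610378467971013/4503599627370496
(5,0): OLD=58319191439463/549755813888 → NEW=0, ERR=58319191439463/549755813888
(5,1): OLD=3580937872920791/17592186044416 → NEW=255, ERR=-905069568405289/17592186044416
(5,2): OLD=12547388685769901/140737488355328 → NEW=0, ERR=12547388685769901/140737488355328
(5,3): OLD=718665638582786623/4503599627370496 → NEW=255, ERR=-429752266396689857/4503599627370496
(5,4): OLD=855132021056158399/9007199254740992 → NEW=0, ERR=855132021056158399/9007199254740992
(5,5): OLD=27818930070510966603/144115188075855872 → NEW=255, ERR=-8930442888832280757/144115188075855872
Row 0: ..##.#
Row 1: #.#.#.
Row 2: .#.#..
Row 3: #.#.##
Row 4: #.##..
Row 5: .#.#.#

Answer: ..##.#
#.#.#.
.#.#..
#.#.##
#.##..
.#.#.#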